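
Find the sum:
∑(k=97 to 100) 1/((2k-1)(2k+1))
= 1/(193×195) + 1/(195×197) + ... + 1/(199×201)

Partial fractions: 1/((2k-1)(2k+1)) = (1/2)[1/(2k-1) - 1/(2k+1)]
The series telescopes:
= (1/2)[1/193 - 1/201]
= 4/38793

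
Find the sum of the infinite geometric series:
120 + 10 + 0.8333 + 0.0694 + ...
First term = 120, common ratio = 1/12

For |r| < 1, S = a / (1 - r)
S = 120 / (1 - (1/12))
S = 120 / (11/12)
S = 1440/11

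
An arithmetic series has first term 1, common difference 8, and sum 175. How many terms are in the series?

Using S = n/2 × [2a + (n-1)d]
175 = n/2 × [2(1) + (n-1)(8)]
175 = n/2 × [2 + 8n - 8]
350 = n × [-6 + 8n]
8n² + (-6)n - 350 = 0
Discriminant: Δ = (-6)² - 4(8)(-350) = 36 + 11200 = 11236
√Δ = 106
n = [-(-6) + √Δ] / (2·8) = (6 + 106) / 16 = 112 / 16 = 7
(The negative root is discarded since n must be a positive integer.)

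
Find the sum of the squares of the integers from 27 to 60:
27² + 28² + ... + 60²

Use ∑_{k=1}^{n} k² = n(n+1)(2n+1)/6, then subtract the first 26 terms.
∑_{k=1}^{60} k² = 60×61×121/6 = 73810
∑_{k=1}^{26} k² = 26×27×53/6 = 6201
∑_{k=27}^{60} k² = 73810 - 6201 = 67609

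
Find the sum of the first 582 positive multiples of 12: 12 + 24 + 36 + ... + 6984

Factor out 12: = 12(1 + 2 + ... + 582) = 12 × n(n+1)/2
= 12 × 582×583/2
= 12 × 169653
= 2035836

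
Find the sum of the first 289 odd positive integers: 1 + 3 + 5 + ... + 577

Sum of first n odd numbers = n²
= 289²
= 83521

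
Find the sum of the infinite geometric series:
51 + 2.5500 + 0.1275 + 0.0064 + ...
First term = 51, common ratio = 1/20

For |r| < 1, S = a / (1 - r)
S = 51 / (1 - (1/20))
S = 51 / (19/20)
S = 1020/19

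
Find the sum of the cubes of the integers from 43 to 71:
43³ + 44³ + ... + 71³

Use ∑_{k=1}^{n} k³ = [n(n+1)/2]², then subtract the first 42 terms.
∑_{k=1}^{71} k³ = [71×72/2]² = 2556² = 6533136
∑_{k=1}^{42} k³ = [42×43/2]² = 903² = 815409
∑_{k=43}^{71} k³ = 6533136 - 815409 = 5717727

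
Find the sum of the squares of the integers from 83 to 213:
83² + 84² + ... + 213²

Use ∑_{k=1}^{n} k² = n(n+1)(2n+1)/6, then subtract the first 82 terms.
∑_{k=1}^{213} k² = 213×214×427/6 = 3243919
∑_{k=1}^{82} k² = 82×83×165/6 = 187165
∑_{k=83}^{213} k² = 3243919 - 187165 = 3056754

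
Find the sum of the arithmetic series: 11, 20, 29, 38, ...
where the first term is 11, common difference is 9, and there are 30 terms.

Sₙ = n/2 × (first + last)
Last term = a + (n-1)d = 11 + (30-1)×9 = 272
S_30 = 30/2 × (11 + 272)
S_30 = 30/2 × 283 = 4245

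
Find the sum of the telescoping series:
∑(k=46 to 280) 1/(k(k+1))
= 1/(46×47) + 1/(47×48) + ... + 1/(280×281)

Partial fractions: 1/(k(k+1)) = 1/k - 1/(k+1)
The series telescopes:
= (1/46 - 1/47) + (1/47 - 1/48) + ... + (1/280 - 1/281)
= 1/46 - 1/281
= 235/12926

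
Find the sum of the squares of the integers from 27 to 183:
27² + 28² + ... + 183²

Use ∑_{k=1}^{n} k² = n(n+1)(2n+1)/6, then subtract the first 26 terms.
∑_{k=1}^{183} k² = 183×184×367/6 = 2059604
∑_{k=1}^{26} k² = 26×27×53/6 = 6201
∑_{k=27}^{183} k² = 2059604 - 6201 = 2053403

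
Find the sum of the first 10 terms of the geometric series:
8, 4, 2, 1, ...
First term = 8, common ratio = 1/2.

Sₙ = a(1 - rⁿ) / (1 - r)
S_10 = 8(1 - (1/2)^10) / (1 - (1/2))
S_10 = 8(1 - (1/1024)) / (1/2)
S_10 = 1023/64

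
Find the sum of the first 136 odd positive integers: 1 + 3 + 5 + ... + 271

Sum of first n odd numbers = n²
= 136²
= 18496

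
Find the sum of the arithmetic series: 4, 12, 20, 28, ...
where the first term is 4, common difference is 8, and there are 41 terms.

Sₙ = n/2 × (first + last)
Last term = a + (n-1)d = 4 + (41-1)×8 = 324
S_41 = 41/2 × (4 + 324)
S_41 = 41/2 × 328 = 6724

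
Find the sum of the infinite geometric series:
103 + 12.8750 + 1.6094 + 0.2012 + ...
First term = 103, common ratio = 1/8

For |r| < 1, S = a / (1 - r)
S = 103 / (1 - (1/8))
S = 103 / (7/8)
S = 824/7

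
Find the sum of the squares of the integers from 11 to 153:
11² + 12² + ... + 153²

Use ∑_{k=1}^{n} k² = n(n+1)(2n+1)/6, then subtract the first 10 terms.
∑_{k=1}^{153} k² = 153×154×307/6 = 1205589
∑_{k=1}^{10} k² = 10×11×21/6 = 385
∑_{k=11}^{153} k² = 1205589 - 385 = 1205204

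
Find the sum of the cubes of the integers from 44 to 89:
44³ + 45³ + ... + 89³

Use ∑_{k=1}^{n} k³ = [n(n+1)/2]², then subtract the first 43 terms.
∑_{k=1}^{89} k³ = [89×90/2]² = 4005² = 16040025
∑_{k=1}^{43} k³ = [43×44/2]² = 946² = 894916
∑_{k=44}^{89} k³ = 16040025 - 894916 = 15145109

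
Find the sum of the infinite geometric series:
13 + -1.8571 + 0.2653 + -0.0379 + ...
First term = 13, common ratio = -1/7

For |r| < 1, S = a / (1 - r)
S = 13 / (1 - (-1/7))
S = 13 / (8/7)
S = 91/8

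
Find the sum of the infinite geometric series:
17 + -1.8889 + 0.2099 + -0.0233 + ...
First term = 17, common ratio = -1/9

For |r| < 1, S = a / (1 - r)
S = 17 / (1 - (-1/9))
S = 17 / (10/9)
S = 153/10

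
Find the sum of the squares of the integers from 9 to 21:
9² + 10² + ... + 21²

Use ∑_{k=1}^{n} k² = n(n+1)(2n+1)/6, then subtract the first 8 terms.
∑_{k=1}^{21} k² = 21×22×43/6 = 3311
∑_{k=1}^{8} k² = 8×9×17/6 = 204
∑_{k=9}^{21} k² = 3311 - 204 = 3107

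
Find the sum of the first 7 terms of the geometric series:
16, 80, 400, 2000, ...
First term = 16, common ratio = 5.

Sₙ = a(1 - rⁿ) / (1 - r)
S_7 = 16(1 - 5^7) / (1 - 5)
S_7 = 16(1 - 78125) / (-4)
S_7 = 312496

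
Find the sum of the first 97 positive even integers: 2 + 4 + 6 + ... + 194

Sum of first n even numbers = n(n+1)
= 97×98
= 9506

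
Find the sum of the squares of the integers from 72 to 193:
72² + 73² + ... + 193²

Use ∑_{k=1}^{n} k² = n(n+1)(2n+1)/6, then subtract the first 71 terms.
∑_{k=1}^{193} k² = 193×194×387/6 = 2415009
∑_{k=1}^{71} k² = 71×72×143/6 = 121836
∑_{k=72}^{193} k² = 2415009 - 121836 = 2293173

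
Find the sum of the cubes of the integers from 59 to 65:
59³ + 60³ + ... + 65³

Use ∑_{k=1}^{n} k³ = [n(n+1)/2]², then subtract the first 58 terms.
∑_{k=1}^{65} k³ = [65×66/2]² = 2145² = 4601025
∑_{k=1}^{58} k³ = [58×59/2]² = 1711² = 2927521
∑_{k=59}^{65} k³ = 4601025 - 2927521 = 1673504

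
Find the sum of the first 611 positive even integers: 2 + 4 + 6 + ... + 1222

Sum of first n even numbers = n(n+1)
= 611×612
= 373932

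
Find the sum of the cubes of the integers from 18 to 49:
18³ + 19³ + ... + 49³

Use ∑_{k=1}^{n} k³ = [n(n+1)/2]², then subtract the first 17 terms.
∑_{k=1}^{49} k³ = [49×50/2]² = 1225² = 1500625
∑_{k=1}^{17} k³ = [17×18/2]² = 153² = 23409
∑_{k=18}^{49} k³ = 1500625 - 23409 = 1477216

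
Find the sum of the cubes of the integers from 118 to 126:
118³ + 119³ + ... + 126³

Use ∑_{k=1}^{n} k³ = [n(n+1)/2]², then subtract the first 117 terms.
∑_{k=1}^{126} k³ = [126×127/2]² = 8001² = 64016001
∑_{k=1}^{117} k³ = [117×118/2]² = 6903² = 47651409
∑_{k=118}^{126} k³ = 64016001 - 47651409 = 16364592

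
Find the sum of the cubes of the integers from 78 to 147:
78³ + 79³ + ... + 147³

Use ∑_{k=1}^{n} k³ = [n(n+1)/2]², then subtract the first 77 terms.
∑_{k=1}^{147} k³ = [147×148/2]² = 10878² = 118330884
∑_{k=1}^{77} k³ = [77×78/2]² = 3003² = 9018009
∑_{k=78}^{147} k³ = 118330884 - 9018009 = 109312875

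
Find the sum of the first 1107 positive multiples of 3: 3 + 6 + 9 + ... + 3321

Factor out 3: = 3(1 + 2 + ... + 1107) = 3 × n(n+1)/2
= 3 × 1107×1108/2
= 3 × 613278
= 1839834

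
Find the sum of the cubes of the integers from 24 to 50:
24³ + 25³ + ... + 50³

Use ∑_{k=1}^{n} k³ = [n(n+1)/2]², then subtract the first 23 terms.
∑_{k=1}^{50} k³ = [50×51/2]² = 1275² = 1625625
∑_{k=1}^{23} k³ = [23×24/2]² = 276² = 76176
∑_{k=24}^{50} k³ = 1625625 - 76176 = 1549449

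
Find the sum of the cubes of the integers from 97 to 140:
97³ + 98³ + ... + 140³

Use ∑_{k=1}^{n} k³ = [n(n+1)/2]², then subtract the first 96 terms.
∑_{k=1}^{140} k³ = [140×141/2]² = 9870² = 97416900
∑_{k=1}^{96} k³ = [96×97/2]² = 4656² = 21678336
∑_{k=97}^{140} k³ = 97416900 - 21678336 = 75738564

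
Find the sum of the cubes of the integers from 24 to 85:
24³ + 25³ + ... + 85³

Use ∑_{k=1}^{n} k³ = [n(n+1)/2]², then subtract the first 23 terms.
∑_{k=1}^{85} k³ = [85×86/2]² = 3655² = 13359025
∑_{k=1}^{23} k³ = [23×24/2]² = 276² = 76176
∑_{k=24}^{85} k³ = 13359025 - 76176 = 13282849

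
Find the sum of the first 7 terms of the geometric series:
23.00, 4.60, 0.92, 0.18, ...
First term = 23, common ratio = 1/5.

Sₙ = a(1 - rⁿ) / (1 - r)
S_7 = 23(1 - (1/5)^7) / (1 - (1/5))
S_7 = 23(1 - (1/78125)) / (4/5)
S_7 = 449213/15625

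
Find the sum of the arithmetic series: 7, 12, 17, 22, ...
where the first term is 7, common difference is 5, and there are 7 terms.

Sₙ = n/2 × (first + last)
Last term = a + (n-1)d = 7 + (7-1)×5 = 37
S_7 = 7/2 × (7 + 37)
S_7 = 7/2 × 44 = 154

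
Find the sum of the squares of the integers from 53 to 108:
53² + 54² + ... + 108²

Use ∑_{k=1}^{n} k² = n(n+1)(2n+1)/6, then subtract the first 52 terms.
∑_{k=1}^{108} k² = 108×109×217/6 = 425754
∑_{k=1}^{52} k² = 52×53×105/6 = 48230
∑_{k=53}^{108} k² = 425754 - 48230 = 377524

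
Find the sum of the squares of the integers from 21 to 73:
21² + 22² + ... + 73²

Use ∑_{k=1}^{n} k² = n(n+1)(2n+1)/6, then subtract the first 20 terms.
∑_{k=1}^{73} k² = 73×74×147/6 = 132349
∑_{k=1}^{20} k² = 20×21×41/6 = 2870
∑_{k=21}^{73} k² = 132349 - 2870 = 129479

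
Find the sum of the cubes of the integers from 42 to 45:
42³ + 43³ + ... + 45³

Use ∑_{k=1}^{n} k³ = [n(n+1)/2]², then subtract the first 41 terms.
∑_{k=1}^{45} k³ = [45×46/2]² = 1035² = 1071225
∑_{k=1}^{41} k³ = [41×42/2]² = 861² = 741321
∑_{k=42}^{45} k³ = 1071225 - 741321 = 329904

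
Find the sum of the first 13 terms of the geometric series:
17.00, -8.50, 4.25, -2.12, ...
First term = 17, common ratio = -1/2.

Sₙ = a(1 - rⁿ) / (1 - r)
S_13 = 17(1 - (-1/2)^13) / (1 - (-1/2))
S_13 = 17(1 - (-1/8192)) / (3/2)
S_13 = 46427/4096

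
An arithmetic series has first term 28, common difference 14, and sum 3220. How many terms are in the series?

Using S = n/2 × [2a + (n-1)d]
3220 = n/2 × [2(28) + (n-1)(14)]
3220 = n/2 × [56 + 14n - 14]
6440 = n × [42 + 14n]
14n² + (42)n - 6440 = 0
Discriminant: Δ = (42)² - 4(14)(-6440) = 1764 + 360640 = 362404
√Δ = 602
n = [-(42) + √Δ] / (2·14) = (-42 + 602) / 28 = 560 / 28 = 20
(The negative root is discarded since n must be a positive integer.)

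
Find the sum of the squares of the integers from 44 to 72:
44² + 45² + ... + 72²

Use ∑_{k=1}^{n} k² = n(n+1)(2n+1)/6, then subtract the first 43 terms.
∑_{k=1}^{72} k² = 72×73×145/6 = 127020
∑_{k=1}^{43} k² = 43×44×87/6 = 27434
∑_{k=44}^{72} k² = 127020 - 27434 = 99586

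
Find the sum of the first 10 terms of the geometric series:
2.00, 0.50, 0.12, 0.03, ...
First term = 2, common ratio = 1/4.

Sₙ = a(1 - rⁿ) / (1 - r)
S_10 = 2(1 - (1/4)^10) / (1 - (1/4))
S_10 = 2(1 - (1/1048576)) / (3/4)
S_10 = 349525/131072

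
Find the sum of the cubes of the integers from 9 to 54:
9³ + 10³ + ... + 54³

Use ∑_{k=1}^{n} k³ = [n(n+1)/2]², then subtract the first 8 terms.
∑_{k=1}^{54} k³ = [54×55/2]² = 1485² = 2205225
∑_{k=1}^{8} k³ = [8×9/2]² = 36² = 1296
∑_{k=9}^{54} k³ = 2205225 - 1296 = 2203929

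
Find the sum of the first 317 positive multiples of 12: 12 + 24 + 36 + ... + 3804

Factor out 12: = 12(1 + 2 + ... + 317) = 12 × n(n+1)/2
= 12 × 317×318/2
= 12 × 50403
= 604836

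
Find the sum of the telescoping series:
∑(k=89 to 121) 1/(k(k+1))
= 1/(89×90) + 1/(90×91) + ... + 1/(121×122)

Partial fractions: 1/(k(k+1)) = 1/k - 1/(k+1)
The series telescopes:
= (1/89 - 1/90) + (1/90 - 1/91) + ... + (1/121 - 1/122)
= 1/89 - 1/122
= 33/10858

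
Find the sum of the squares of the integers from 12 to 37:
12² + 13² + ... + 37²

Use ∑_{k=1}^{n} k² = n(n+1)(2n+1)/6, then subtract the first 11 terms.
∑_{k=1}^{37} k² = 37×38×75/6 = 17575
∑_{k=1}^{11} k² = 11×12×23/6 = 506
∑_{k=12}^{37} k² = 17575 - 506 = 17069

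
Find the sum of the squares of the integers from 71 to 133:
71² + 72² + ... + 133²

Use ∑_{k=1}^{n} k² = n(n+1)(2n+1)/6, then subtract the first 70 terms.
∑_{k=1}^{133} k² = 133×134×267/6 = 793079
∑_{k=1}^{70} k² = 70×71×141/6 = 116795
∑_{k=71}^{133} k² = 793079 - 116795 = 676284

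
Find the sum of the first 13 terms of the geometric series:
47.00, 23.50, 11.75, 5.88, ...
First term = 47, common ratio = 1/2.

Sₙ = a(1 - rⁿ) / (1 - r)
S_13 = 47(1 - (1/2)^13) / (1 - (1/2))
S_13 = 47(1 - (1/8192)) / (1/2)
S_13 = 384977/4096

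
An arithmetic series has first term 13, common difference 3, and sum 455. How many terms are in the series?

Using S = n/2 × [2a + (n-1)d]
455 = n/2 × [2(13) + (n-1)(3)]
455 = n/2 × [26 + 3n - 3]
910 = n × [23 + 3n]
3n² + (23)n - 910 = 0
Discriminant: Δ = (23)² - 4(3)(-910) = 529 + 10920 = 11449
√Δ = 107
n = [-(23) + √Δ] / (2·3) = (-23 + 107) / 6 = 84 / 6 = 14
(The negative root is discarded since n must be a positive integer.)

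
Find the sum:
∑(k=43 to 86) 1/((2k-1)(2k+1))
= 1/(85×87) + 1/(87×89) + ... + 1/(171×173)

Partial fractions: 1/((2k-1)(2k+1)) = (1/2)[1/(2k-1) - 1/(2k+1)]
The series telescopes:
= (1/2)[1/85 - 1/173]
= 44/14705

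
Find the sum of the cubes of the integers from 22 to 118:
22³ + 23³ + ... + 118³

Use ∑_{k=1}^{n} k³ = [n(n+1)/2]², then subtract the first 21 terms.
∑_{k=1}^{118} k³ = [118×119/2]² = 7021² = 49294441
∑_{k=1}^{21} k³ = [21×22/2]² = 231² = 53361
∑_{k=22}^{118} k³ = 49294441 - 53361 = 49241080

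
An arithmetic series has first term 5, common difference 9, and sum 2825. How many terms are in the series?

Using S = n/2 × [2a + (n-1)d]
2825 = n/2 × [2(5) + (n-1)(9)]
2825 = n/2 × [10 + 9n - 9]
5650 = n × [1 + 9n]
9n² + (1)n - 5650 = 0
Discriminant: Δ = (1)² - 4(9)(-5650) = 1 + 203400 = 203401
√Δ = 451
n = [-(1) + √Δ] / (2·9) = (-1 + 451) / 18 = 450 / 18 = 25
(The negative root is discarded since n must be a positive integer.)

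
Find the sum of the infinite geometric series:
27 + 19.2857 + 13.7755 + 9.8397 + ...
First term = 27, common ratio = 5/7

For |r| < 1, S = a / (1 - r)
S = 27 / (1 - (5/7))
S = 27 / (2/7)
S = 189/2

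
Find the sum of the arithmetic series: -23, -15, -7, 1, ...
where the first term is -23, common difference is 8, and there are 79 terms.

Sₙ = n/2 × (first + last)
Last term = a + (n-1)d = -23 + (79-1)×8 = 601
S_79 = 79/2 × (-23 + 601)
S_79 = 79/2 × 578 = 22831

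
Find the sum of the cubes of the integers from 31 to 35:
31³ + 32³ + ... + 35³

Use ∑_{k=1}^{n} k³ = [n(n+1)/2]², then subtract the first 30 terms.
∑_{k=1}^{35} k³ = [35×36/2]² = 630² = 396900
∑_{k=1}^{30} k³ = [30×31/2]² = 465² = 216225
∑_{k=31}^{35} k³ = 396900 - 216225 = 180675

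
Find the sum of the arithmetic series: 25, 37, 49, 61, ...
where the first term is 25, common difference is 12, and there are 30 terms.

Sₙ = n/2 × (first + last)
Last term = a + (n-1)d = 25 + (30-1)×12 = 373
S_30 = 30/2 × (25 + 373)
S_30 = 30/2 × 398 = 5970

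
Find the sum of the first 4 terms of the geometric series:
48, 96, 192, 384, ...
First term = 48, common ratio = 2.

Sₙ = a(1 - rⁿ) / (1 - r)
S_4 = 48(1 - 2^4) / (1 - 2)
S_4 = 48(1 - 16) / (-1)
S_4 = 720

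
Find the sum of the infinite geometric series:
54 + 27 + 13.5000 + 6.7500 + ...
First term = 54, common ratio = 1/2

For |r| < 1, S = a / (1 - r)
S = 54 / (1 - (1/2))
S = 54 / (1/2)
S = 108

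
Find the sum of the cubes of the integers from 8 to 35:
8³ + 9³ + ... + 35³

Use ∑_{k=1}^{n} k³ = [n(n+1)/2]², then subtract the first 7 terms.
∑_{k=1}^{35} k³ = [35×36/2]² = 630² = 396900
∑_{k=1}^{7} k³ = [7×8/2]² = 28² = 784
∑_{k=8}^{35} k³ = 396900 - 784 = 396116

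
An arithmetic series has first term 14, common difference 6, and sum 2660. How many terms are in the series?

Using S = n/2 × [2a + (n-1)d]
2660 = n/2 × [2(14) + (n-1)(6)]
2660 = n/2 × [28 + 6n - 6]
5320 = n × [22 + 6n]
6n² + (22)n - 5320 = 0
Discriminant: Δ = (22)² - 4(6)(-5320) = 484 + 127680 = 128164
√Δ = 358
n = [-(22) + √Δ] / (2·6) = (-22 + 358) / 12 = 336 / 12 = 28
(The negative root is discarded since n must be a positive integer.)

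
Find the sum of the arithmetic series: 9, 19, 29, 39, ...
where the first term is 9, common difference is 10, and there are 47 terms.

Sₙ = n/2 × (first + last)
Last term = a + (n-1)d = 9 + (47-1)×10 = 469
S_47 = 47/2 × (9 + 469)
S_47 = 47/2 × 478 = 11233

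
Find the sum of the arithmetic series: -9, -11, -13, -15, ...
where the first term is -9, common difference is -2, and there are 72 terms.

Sₙ = n/2 × (first + last)
Last term = a + (n-1)d = -9 + (72-1)×(-2) = -151
S_72 = 72/2 × (-9 + (-151))
S_72 = 72/2 × (-160) = -5760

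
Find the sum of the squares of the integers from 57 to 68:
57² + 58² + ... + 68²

Use ∑_{k=1}^{n} k² = n(n+1)(2n+1)/6, then subtract the first 56 terms.
∑_{k=1}^{68} k² = 68×69×137/6 = 107134
∑_{k=1}^{56} k² = 56×57×113/6 = 60116
∑_{k=57}^{68} k² = 107134 - 60116 = 47018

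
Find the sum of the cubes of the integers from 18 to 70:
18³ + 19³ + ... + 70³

Use ∑_{k=1}^{n} k³ = [n(n+1)/2]², then subtract the first 17 terms.
∑_{k=1}^{70} k³ = [70×71/2]² = 2485² = 6175225
∑_{k=1}^{17} k³ = [17×18/2]² = 153² = 23409
∑_{k=18}^{70} k³ = 6175225 - 23409 = 6151816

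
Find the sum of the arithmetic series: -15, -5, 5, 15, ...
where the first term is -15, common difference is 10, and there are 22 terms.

Sₙ = n/2 × (first + last)
Last term = a + (n-1)d = -15 + (22-1)×10 = 195
S_22 = 22/2 × (-15 + 195)
S_22 = 22/2 × 180 = 1980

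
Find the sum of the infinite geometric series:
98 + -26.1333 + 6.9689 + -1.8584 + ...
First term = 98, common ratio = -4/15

For |r| < 1, S = a / (1 - r)
S = 98 / (1 - (-4/15))
S = 98 / (19/15)
S = 1470/19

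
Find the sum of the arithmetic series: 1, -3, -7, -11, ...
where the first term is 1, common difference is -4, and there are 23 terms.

Sₙ = n/2 × (first + last)
Last term = a + (n-1)d = 1 + (23-1)×(-4) = -87
S_23 = 23/2 × (1 + (-87))
S_23 = 23/2 × (-86) = -989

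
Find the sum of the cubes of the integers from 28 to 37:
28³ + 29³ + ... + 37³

Use ∑_{k=1}^{n} k³ = [n(n+1)/2]², then subtract the first 27 terms.
∑_{k=1}^{37} k³ = [37×38/2]² = 703² = 494209
∑_{k=1}^{27} k³ = [27×28/2]² = 378² = 142884
∑_{k=28}^{37} k³ = 494209 - 142884 = 351325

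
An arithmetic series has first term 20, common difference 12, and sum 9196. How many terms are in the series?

Using S = n/2 × [2a + (n-1)d]
9196 = n/2 × [2(20) + (n-1)(12)]
9196 = n/2 × [40 + 12n - 12]
18392 = n × [28 + 12n]
12n² + (28)n - 18392 = 0
Discriminant: Δ = (28)² - 4(12)(-18392) = 784 + 882816 = 883600
√Δ = 940
n = [-(28) + √Δ] / (2·12) = (-28 + 940) / 24 = 912 / 24 = 38
(The negative root is discarded since n must be a positive integer.)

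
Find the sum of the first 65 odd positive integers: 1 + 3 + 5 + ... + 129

Sum of first n odd numbers = n²
= 65²
= 4225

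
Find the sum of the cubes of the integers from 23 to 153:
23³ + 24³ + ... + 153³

Use ∑_{k=1}^{n} k³ = [n(n+1)/2]², then subtract the first 22 terms.
∑_{k=1}^{153} k³ = [153×154/2]² = 11781² = 138791961
∑_{k=1}^{22} k³ = [22×23/2]² = 253² = 64009
∑_{k=23}^{153} k³ = 138791961 - 64009 = 138727952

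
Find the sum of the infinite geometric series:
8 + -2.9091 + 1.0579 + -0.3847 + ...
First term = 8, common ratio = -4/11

For |r| < 1, S = a / (1 - r)
S = 8 / (1 - (-4/11))
S = 8 / (15/11)
S = 88/15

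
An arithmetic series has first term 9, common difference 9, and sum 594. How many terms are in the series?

Using S = n/2 × [2a + (n-1)d]
594 = n/2 × [2(9) + (n-1)(9)]
594 = n/2 × [18 + 9n - 9]
1188 = n × [9 + 9n]
9n² + (9)n - 1188 = 0
Discriminant: Δ = (9)² - 4(9)(-1188) = 81 + 42768 = 42849
√Δ = 207
n = [-(9) + √Δ] / (2·9) = (-9 + 207) / 18 = 198 / 18 = 11
(The negative root is discarded since n must be a positive integer.)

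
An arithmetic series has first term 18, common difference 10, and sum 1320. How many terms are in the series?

Using S = n/2 × [2a + (n-1)d]
1320 = n/2 × [2(18) + (n-1)(10)]
1320 = n/2 × [36 + 10n - 10]
2640 = n × [26 + 10n]
10n² + (26)n - 2640 = 0
Discriminant: Δ = (26)² - 4(10)(-2640) = 676 + 105600 = 106276
√Δ = 326
n = [-(26) + √Δ] / (2·10) = (-26 + 326) / 20 = 300 / 20 = 15
(The negative root is discarded since n must be a positive integer.)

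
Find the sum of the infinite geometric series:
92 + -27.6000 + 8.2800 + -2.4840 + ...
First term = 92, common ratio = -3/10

For |r| < 1, S = a / (1 - r)
S = 92 / (1 - (-3/10))
S = 92 / (13/10)
S = 920/13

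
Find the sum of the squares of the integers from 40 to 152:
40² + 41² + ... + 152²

Use ∑_{k=1}^{n} k² = n(n+1)(2n+1)/6, then subtract the first 39 terms.
∑_{k=1}^{152} k² = 152×153×305/6 = 1182180
∑_{k=1}^{39} k² = 39×40×79/6 = 20540
∑_{k=40}^{152} k² = 1182180 - 20540 = 1161640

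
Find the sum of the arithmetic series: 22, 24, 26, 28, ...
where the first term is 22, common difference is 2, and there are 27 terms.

Sₙ = n/2 × (first + last)
Last term = a + (n-1)d = 22 + (27-1)×2 = 74
S_27 = 27/2 × (22 + 74)
S_27 = 27/2 × 96 = 1296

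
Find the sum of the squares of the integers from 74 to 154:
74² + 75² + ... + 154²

Use ∑_{k=1}^{n} k² = n(n+1)(2n+1)/6, then subtract the first 73 terms.
∑_{k=1}^{154} k² = 154×155×309/6 = 1229305
∑_{k=1}^{73} k² = 73×74×147/6 = 132349
∑_{k=74}^{154} k² = 1229305 - 132349 = 1096956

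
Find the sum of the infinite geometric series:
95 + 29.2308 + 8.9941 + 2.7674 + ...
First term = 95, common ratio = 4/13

For |r| < 1, S = a / (1 - r)
S = 95 / (1 - (4/13))
S = 95 / (9/13)
S = 1235/9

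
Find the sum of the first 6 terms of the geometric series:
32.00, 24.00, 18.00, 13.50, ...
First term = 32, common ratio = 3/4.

Sₙ = a(1 - rⁿ) / (1 - r)
S_6 = 32(1 - (3/4)^6) / (1 - (3/4))
S_6 = 32(1 - (729/4096)) / (1/4)
S_6 = 3367/32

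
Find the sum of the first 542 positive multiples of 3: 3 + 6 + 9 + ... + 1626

Factor out 3: = 3(1 + 2 + ... + 542) = 3 × n(n+1)/2
= 3 × 542×543/2
= 3 × 147153
= 441459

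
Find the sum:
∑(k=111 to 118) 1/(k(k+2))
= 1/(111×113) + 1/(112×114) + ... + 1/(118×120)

Partial fractions: 1/(k(k+2)) = (1/2)[1/k - 1/(k+2)]
Telescoping leaves the first two and last two terms:
= (1/2)[1/111 + 1/112 - 1/119 - 1/120]
= 423/704480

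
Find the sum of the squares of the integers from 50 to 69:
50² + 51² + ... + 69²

Use ∑_{k=1}^{n} k² = n(n+1)(2n+1)/6, then subtract the first 49 terms.
∑_{k=1}^{69} k² = 69×70×139/6 = 111895
∑_{k=1}^{49} k² = 49×50×99/6 = 40425
∑_{k=50}^{69} k² = 111895 - 40425 = 71470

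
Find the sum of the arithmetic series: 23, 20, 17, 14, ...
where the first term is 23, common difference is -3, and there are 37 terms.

Sₙ = n/2 × (first + last)
Last term = a + (n-1)d = 23 + (37-1)×(-3) = -85
S_37 = 37/2 × (23 + (-85))
S_37 = 37/2 × (-62) = -1147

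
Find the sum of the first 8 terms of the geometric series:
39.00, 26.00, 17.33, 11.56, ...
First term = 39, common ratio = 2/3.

Sₙ = a(1 - rⁿ) / (1 - r)
S_8 = 39(1 - (2/3)^8) / (1 - (2/3))
S_8 = 39(1 - (256/6561)) / (1/3)
S_8 = 81965/729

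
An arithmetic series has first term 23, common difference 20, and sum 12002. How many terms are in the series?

Using S = n/2 × [2a + (n-1)d]
12002 = n/2 × [2(23) + (n-1)(20)]
12002 = n/2 × [46 + 20n - 20]
24004 = n × [26 + 20n]
20n² + (26)n - 24004 = 0
Discriminant: Δ = (26)² - 4(20)(-24004) = 676 + 1920320 = 1920996
√Δ = 1386
n = [-(26) + √Δ] / (2·20) = (-26 + 1386) / 40 = 1360 / 40 = 34
(The negative root is discarded since n must be a positive integer.)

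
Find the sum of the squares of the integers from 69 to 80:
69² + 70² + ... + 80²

Use ∑_{k=1}^{n} k² = n(n+1)(2n+1)/6, then subtract the first 68 terms.
∑_{k=1}^{80} k² = 80×81×161/6 = 173880
∑_{k=1}^{68} k² = 68×69×137/6 = 107134
∑_{k=69}^{80} k² = 173880 - 107134 = 66746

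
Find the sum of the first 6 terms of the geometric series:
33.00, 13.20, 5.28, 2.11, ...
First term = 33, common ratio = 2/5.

Sₙ = a(1 - rⁿ) / (1 - r)
S_6 = 33(1 - (2/5)^6) / (1 - (2/5))
S_6 = 33(1 - (64/15625)) / (3/5)
S_6 = 171171/3125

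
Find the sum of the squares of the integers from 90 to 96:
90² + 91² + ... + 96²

Use ∑_{k=1}^{n} k² = n(n+1)(2n+1)/6, then subtract the first 89 terms.
∑_{k=1}^{96} k² = 96×97×193/6 = 299536
∑_{k=1}^{89} k² = 89×90×179/6 = 238965
∑_{k=90}^{96} k² = 299536 - 238965 = 60571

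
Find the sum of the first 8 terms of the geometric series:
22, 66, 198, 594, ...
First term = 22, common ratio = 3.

Sₙ = a(1 - rⁿ) / (1 - r)
S_8 = 22(1 - 3^8) / (1 - 3)
S_8 = 22(1 - 6561) / (-2)
S_8 = 72160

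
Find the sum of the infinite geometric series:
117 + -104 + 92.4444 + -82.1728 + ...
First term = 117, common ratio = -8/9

For |r| < 1, S = a / (1 - r)
S = 117 / (1 - (-8/9))
S = 117 / (17/9)
S = 1053/17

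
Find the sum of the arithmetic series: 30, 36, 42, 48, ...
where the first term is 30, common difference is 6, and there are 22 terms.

Sₙ = n/2 × (first + last)
Last term = a + (n-1)d = 30 + (22-1)×6 = 156
S_22 = 22/2 × (30 + 156)
S_22 = 22/2 × 186 = 2046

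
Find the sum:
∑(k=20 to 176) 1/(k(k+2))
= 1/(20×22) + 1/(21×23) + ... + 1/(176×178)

Partial fractions: 1/(k(k+2)) = (1/2)[1/k - 1/(k+2)]
Telescoping leaves the first two and last two terms:
= (1/2)[1/20 + 1/21 - 1/177 - 1/178]
= 190441/4410840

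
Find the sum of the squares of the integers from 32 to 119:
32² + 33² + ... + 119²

Use ∑_{k=1}^{n} k² = n(n+1)(2n+1)/6, then subtract the first 31 terms.
∑_{k=1}^{119} k² = 119×120×239/6 = 568820
∑_{k=1}^{31} k² = 31×32×63/6 = 10416
∑_{k=32}^{119} k² = 568820 - 10416 = 558404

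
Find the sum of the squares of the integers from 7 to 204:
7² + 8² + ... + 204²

Use ∑_{k=1}^{n} k² = n(n+1)(2n+1)/6, then subtract the first 6 terms.
∑_{k=1}^{204} k² = 204×205×409/6 = 2850730
∑_{k=1}^{6} k² = 6×7×13/6 = 91
∑_{k=7}^{204} k² = 2850730 - 91 = 2850639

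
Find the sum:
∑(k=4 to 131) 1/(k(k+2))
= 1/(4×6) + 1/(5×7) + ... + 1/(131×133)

Partial fractions: 1/(k(k+2)) = (1/2)[1/k - 1/(k+2)]
Telescoping leaves the first two and last two terms:
= (1/2)[1/4 + 1/5 - 1/132 - 1/133]
= 4772/21945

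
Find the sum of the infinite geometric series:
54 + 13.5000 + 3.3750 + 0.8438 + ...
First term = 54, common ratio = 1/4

For |r| < 1, S = a / (1 - r)
S = 54 / (1 - (1/4))
S = 54 / (3/4)
S = 72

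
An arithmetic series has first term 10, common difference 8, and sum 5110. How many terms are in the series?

Using S = n/2 × [2a + (n-1)d]
5110 = n/2 × [2(10) + (n-1)(8)]
5110 = n/2 × [20 + 8n - 8]
10220 = n × [12 + 8n]
8n² + (12)n - 10220 = 0
Discriminant: Δ = (12)² - 4(8)(-10220) = 144 + 327040 = 327184
√Δ = 572
n = [-(12) + √Δ] / (2·8) = (-12 + 572) / 16 = 560 / 16 = 35
(The negative root is discarded since n must be a positive integer.)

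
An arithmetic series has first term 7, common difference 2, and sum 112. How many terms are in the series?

Using S = n/2 × [2a + (n-1)d]
112 = n/2 × [2(7) + (n-1)(2)]
112 = n/2 × [14 + 2n - 2]
224 = n × [12 + 2n]
2n² + (12)n - 224 = 0
Discriminant: Δ = (12)² - 4(2)(-224) = 144 + 1792 = 1936
√Δ = 44
n = [-(12) + √Δ] / (2·2) = (-12 + 44) / 4 = 32 / 4 = 8
(The negative root is discarded since n must be a positive integer.)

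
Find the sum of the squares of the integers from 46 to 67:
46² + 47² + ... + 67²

Use ∑_{k=1}^{n} k² = n(n+1)(2n+1)/6, then subtract the first 45 terms.
∑_{k=1}^{67} k² = 67×68×135/6 = 102510
∑_{k=1}^{45} k² = 45×46×91/6 = 31395
∑_{k=46}^{67} k² = 102510 - 31395 = 71115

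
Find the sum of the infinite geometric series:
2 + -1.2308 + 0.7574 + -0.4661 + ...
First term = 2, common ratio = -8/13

For |r| < 1, S = a / (1 - r)
S = 2 / (1 - (-8/13))
S = 2 / (21/13)
S = 26/21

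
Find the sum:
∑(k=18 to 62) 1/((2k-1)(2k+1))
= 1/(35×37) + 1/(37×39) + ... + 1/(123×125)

Partial fractions: 1/((2k-1)(2k+1)) = (1/2)[1/(2k-1) - 1/(2k+1)]
The series telescopes:
= (1/2)[1/35 - 1/125]
= 9/875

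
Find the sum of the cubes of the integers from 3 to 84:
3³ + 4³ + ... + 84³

Use ∑_{k=1}^{n} k³ = [n(n+1)/2]², then subtract the first 2 terms.
∑_{k=1}^{84} k³ = [84×85/2]² = 3570² = 12744900
∑_{k=1}^{2} k³ = [2×3/2]² = 3² = 9
∑_{k=3}^{84} k³ = 12744900 - 9 = 12744891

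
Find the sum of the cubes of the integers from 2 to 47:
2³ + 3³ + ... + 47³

Use ∑_{k=1}^{n} k³ = [n(n+1)/2]², then subtract the first 1 terms.
∑_{k=1}^{47} k³ = [47×48/2]² = 1128² = 1272384
∑_{k=1}^{1} k³ = [1×2/2]² = 1² = 1
∑_{k=2}^{47} k³ = 1272384 - 1 = 1272383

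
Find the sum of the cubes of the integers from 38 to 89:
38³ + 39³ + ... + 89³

Use ∑_{k=1}^{n} k³ = [n(n+1)/2]², then subtract the first 37 terms.
∑_{k=1}^{89} k³ = [89×90/2]² = 4005² = 16040025
∑_{k=1}^{37} k³ = [37×38/2]² = 703² = 494209
∑_{k=38}^{89} k³ = 16040025 - 494209 = 15545816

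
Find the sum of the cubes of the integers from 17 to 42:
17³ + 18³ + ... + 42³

Use ∑_{k=1}^{n} k³ = [n(n+1)/2]², then subtract the first 16 terms.
∑_{k=1}^{42} k³ = [42×43/2]² = 903² = 815409
∑_{k=1}^{16} k³ = [16×17/2]² = 136² = 18496
∑_{k=17}^{42} k³ = 815409 - 18496 = 796913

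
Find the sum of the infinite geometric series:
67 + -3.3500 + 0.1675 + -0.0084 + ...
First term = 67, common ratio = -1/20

For |r| < 1, S = a / (1 - r)
S = 67 / (1 - (-1/20))
S = 67 / (21/20)
S = 1340/21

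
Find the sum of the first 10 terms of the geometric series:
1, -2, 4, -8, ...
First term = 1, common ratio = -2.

Sₙ = a(1 - rⁿ) / (1 - r)
S_10 = 1(1 - (-2)^10) / (1 - (-2))
S_10 = 1(1 - 1024) / (3)
S_10 = -341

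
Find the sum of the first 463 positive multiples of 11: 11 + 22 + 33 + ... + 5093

Factor out 11: = 11(1 + 2 + ... + 463) = 11 × n(n+1)/2
= 11 × 463×464/2
= 11 × 107416
= 1181576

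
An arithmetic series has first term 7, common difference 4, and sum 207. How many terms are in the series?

Using S = n/2 × [2a + (n-1)d]
207 = n/2 × [2(7) + (n-1)(4)]
207 = n/2 × [14 + 4n - 4]
414 = n × [10 + 4n]
4n² + (10)n - 414 = 0
Discriminant: Δ = (10)² - 4(4)(-414) = 100 + 6624 = 6724
√Δ = 82
n = [-(10) + √Δ] / (2·4) = (-10 + 82) / 8 = 72 / 8 = 9
(The negative root is discarded since n must be a positive integer.)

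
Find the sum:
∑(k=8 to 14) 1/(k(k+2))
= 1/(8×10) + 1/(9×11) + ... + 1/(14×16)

Partial fractions: 1/(k(k+2)) = (1/2)[1/k - 1/(k+2)]
Telescoping leaves the first two and last two terms:
= (1/2)[1/8 + 1/9 - 1/15 - 1/16]
= 77/1440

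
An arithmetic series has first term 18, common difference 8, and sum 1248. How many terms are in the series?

Using S = n/2 × [2a + (n-1)d]
1248 = n/2 × [2(18) + (n-1)(8)]
1248 = n/2 × [36 + 8n - 8]
2496 = n × [28 + 8n]
8n² + (28)n - 2496 = 0
Discriminant: Δ = (28)² - 4(8)(-2496) = 784 + 79872 = 80656
√Δ = 284
n = [-(28) + √Δ] / (2·8) = (-28 + 284) / 16 = 256 / 16 = 16
(The negative root is discarded since n must be a positive integer.)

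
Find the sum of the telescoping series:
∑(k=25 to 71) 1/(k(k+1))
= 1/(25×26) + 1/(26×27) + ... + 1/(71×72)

Partial fractions: 1/(k(k+1)) = 1/k - 1/(k+1)
The series telescopes:
= (1/25 - 1/26) + (1/26 - 1/27) + ... + (1/71 - 1/72)
= 1/25 - 1/72
= 47/1800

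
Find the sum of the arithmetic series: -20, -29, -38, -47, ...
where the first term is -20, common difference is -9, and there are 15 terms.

Sₙ = n/2 × (first + last)
Last term = a + (n-1)d = -20 + (15-1)×(-9) = -146
S_15 = 15/2 × (-20 + (-146))
S_15 = 15/2 × (-166) = -1245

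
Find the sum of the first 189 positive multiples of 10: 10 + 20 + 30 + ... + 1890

Factor out 10: = 10(1 + 2 + ... + 189) = 10 × n(n+1)/2
= 10 × 189×190/2
= 10 × 17955
= 179550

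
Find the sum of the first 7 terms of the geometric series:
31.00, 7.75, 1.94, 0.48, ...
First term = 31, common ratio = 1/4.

Sₙ = a(1 - rⁿ) / (1 - r)
S_7 = 31(1 - (1/4)^7) / (1 - (1/4))
S_7 = 31(1 - (1/16384)) / (3/4)
S_7 = 169291/4096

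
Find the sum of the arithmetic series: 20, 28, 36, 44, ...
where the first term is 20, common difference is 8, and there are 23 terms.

Sₙ = n/2 × (first + last)
Last term = a + (n-1)d = 20 + (23-1)×8 = 196
S_23 = 23/2 × (20 + 196)
S_23 = 23/2 × 216 = 2484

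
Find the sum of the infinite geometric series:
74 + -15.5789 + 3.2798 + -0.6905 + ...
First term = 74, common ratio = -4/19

For |r| < 1, S = a / (1 - r)
S = 74 / (1 - (-4/19))
S = 74 / (23/19)
S = 1406/23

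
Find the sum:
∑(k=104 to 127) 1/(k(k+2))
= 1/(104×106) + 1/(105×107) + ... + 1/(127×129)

Partial fractions: 1/(k(k+2)) = (1/2)[1/k - 1/(k+2)]
Telescoping leaves the first two and last two terms:
= (1/2)[1/104 + 1/105 - 1/128 - 1/129]
= 26857/15025920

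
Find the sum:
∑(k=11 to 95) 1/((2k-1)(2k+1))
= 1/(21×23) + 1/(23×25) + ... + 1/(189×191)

Partial fractions: 1/((2k-1)(2k+1)) = (1/2)[1/(2k-1) - 1/(2k+1)]
The series telescopes:
= (1/2)[1/21 - 1/191]
= 85/4011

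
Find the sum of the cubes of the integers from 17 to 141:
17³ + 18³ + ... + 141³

Use ∑_{k=1}^{n} k³ = [n(n+1)/2]², then subtract the first 16 terms.
∑_{k=1}^{141} k³ = [141×142/2]² = 10011² = 100220121
∑_{k=1}^{16} k³ = [16×17/2]² = 136² = 18496
∑_{k=17}^{141} k³ = 100220121 - 18496 = 100201625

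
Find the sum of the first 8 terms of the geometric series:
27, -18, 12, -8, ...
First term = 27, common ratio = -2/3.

Sₙ = a(1 - rⁿ) / (1 - r)
S_8 = 27(1 - (-2/3)^8) / (1 - (-2/3))
S_8 = 27(1 - (256/6561)) / (5/3)
S_8 = 1261/81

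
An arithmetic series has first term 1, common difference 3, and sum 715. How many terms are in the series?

Using S = n/2 × [2a + (n-1)d]
715 = n/2 × [2(1) + (n-1)(3)]
715 = n/2 × [2 + 3n - 3]
1430 = n × [-1 + 3n]
3n² + (-1)n - 1430 = 0
Discriminant: Δ = (-1)² - 4(3)(-1430) = 1 + 17160 = 17161
√Δ = 131
n = [-(-1) + √Δ] / (2·3) = (1 + 131) / 6 = 132 / 6 = 22
(The negative root is discarded since n must be a positive integer.)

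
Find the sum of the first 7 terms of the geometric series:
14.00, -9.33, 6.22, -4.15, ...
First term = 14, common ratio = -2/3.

Sₙ = a(1 - rⁿ) / (1 - r)
S_7 = 14(1 - (-2/3)^7) / (1 - (-2/3))
S_7 = 14(1 - (-128/2187)) / (5/3)
S_7 = 6482/729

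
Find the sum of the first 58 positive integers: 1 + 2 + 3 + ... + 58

Formula: ∑k = n(n+1)/2
= 58×59/2
= 3422/2
= 1711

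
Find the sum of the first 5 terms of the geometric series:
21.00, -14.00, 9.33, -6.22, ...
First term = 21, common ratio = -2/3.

Sₙ = a(1 - rⁿ) / (1 - r)
S_5 = 21(1 - (-2/3)^5) / (1 - (-2/3))
S_5 = 21(1 - (-32/243)) / (5/3)
S_5 = 385/27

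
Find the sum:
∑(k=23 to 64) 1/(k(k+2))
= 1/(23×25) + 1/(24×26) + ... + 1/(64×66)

Partial fractions: 1/(k(k+2)) = (1/2)[1/k - 1/(k+2)]
Telescoping leaves the first two and last two terms:
= (1/2)[1/23 + 1/24 - 1/65 - 1/66]
= 21553/789360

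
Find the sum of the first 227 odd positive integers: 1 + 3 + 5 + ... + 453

Sum of first n odd numbers = n²
= 227²
= 51529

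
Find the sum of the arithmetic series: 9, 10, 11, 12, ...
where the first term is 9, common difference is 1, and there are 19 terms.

Sₙ = n/2 × (first + last)
Last term = a + (n-1)d = 9 + (19-1)×1 = 27
S_19 = 19/2 × (9 + 27)
S_19 = 19/2 × 36 = 342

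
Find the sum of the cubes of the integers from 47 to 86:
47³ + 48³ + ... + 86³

Use ∑_{k=1}^{n} k³ = [n(n+1)/2]², then subtract the first 46 terms.
∑_{k=1}^{86} k³ = [86×87/2]² = 3741² = 13995081
∑_{k=1}^{46} k³ = [46×47/2]² = 1081² = 1168561
∑_{k=47}^{86} k³ = 13995081 - 1168561 = 12826520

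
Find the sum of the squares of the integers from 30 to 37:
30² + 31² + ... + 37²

Use ∑_{k=1}^{n} k² = n(n+1)(2n+1)/6, then subtract the first 29 terms.
∑_{k=1}^{37} k² = 37×38×75/6 = 17575
∑_{k=1}^{29} k² = 29×30×59/6 = 8555
∑_{k=30}^{37} k² = 17575 - 8555 = 9020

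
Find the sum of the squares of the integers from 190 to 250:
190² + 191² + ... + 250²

Use ∑_{k=1}^{n} k² = n(n+1)(2n+1)/6, then subtract the first 189 terms.
∑_{k=1}^{250} k² = 250×251×501/6 = 5239625
∑_{k=1}^{189} k² = 189×190×379/6 = 2268315
∑_{k=190}^{250} k² = 5239625 - 2268315 = 2971310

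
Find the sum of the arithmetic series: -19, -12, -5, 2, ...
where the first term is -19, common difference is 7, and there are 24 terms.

Sₙ = n/2 × (first + last)
Last term = a + (n-1)d = -19 + (24-1)×7 = 142
S_24 = 24/2 × (-19 + 142)
S_24 = 24/2 × 123 = 1476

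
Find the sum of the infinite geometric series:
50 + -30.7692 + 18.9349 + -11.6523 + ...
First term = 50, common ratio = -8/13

For |r| < 1, S = a / (1 - r)
S = 50 / (1 - (-8/13))
S = 50 / (21/13)
S = 650/21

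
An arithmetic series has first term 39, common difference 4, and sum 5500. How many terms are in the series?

Using S = n/2 × [2a + (n-1)d]
5500 = n/2 × [2(39) + (n-1)(4)]
5500 = n/2 × [78 + 4n - 4]
11000 = n × [74 + 4n]
4n² + (74)n - 11000 = 0
Discriminant: Δ = (74)² - 4(4)(-11000) = 5476 + 176000 = 181476
√Δ = 426
n = [-(74) + √Δ] / (2·4) = (-74 + 426) / 8 = 352 / 8 = 44
(The negative root is discarded since n must be a positive integer.)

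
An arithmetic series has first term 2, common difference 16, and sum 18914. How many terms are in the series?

Using S = n/2 × [2a + (n-1)d]
18914 = n/2 × [2(2) + (n-1)(16)]
18914 = n/2 × [4 + 16n - 16]
37828 = n × [-12 + 16n]
16n² + (-12)n - 37828 = 0
Discriminant: Δ = (-12)² - 4(16)(-37828) = 144 + 2420992 = 2421136
√Δ = 1556
n = [-(-12) + √Δ] / (2·16) = (12 + 1556) / 32 = 1568 / 32 = 49
(The negative root is discarded since n must be a positive integer.)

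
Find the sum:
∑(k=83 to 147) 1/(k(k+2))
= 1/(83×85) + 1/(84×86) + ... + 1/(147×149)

Partial fractions: 1/(k(k+2)) = (1/2)[1/k - 1/(k+2)]
Telescoping leaves the first two and last two terms:
= (1/2)[1/83 + 1/84 - 1/148 - 1/149]
= 50375/9609159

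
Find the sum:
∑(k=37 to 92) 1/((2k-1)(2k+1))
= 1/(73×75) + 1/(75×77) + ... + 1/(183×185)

Partial fractions: 1/((2k-1)(2k+1)) = (1/2)[1/(2k-1) - 1/(2k+1)]
The series telescopes:
= (1/2)[1/73 - 1/185]
= 56/13505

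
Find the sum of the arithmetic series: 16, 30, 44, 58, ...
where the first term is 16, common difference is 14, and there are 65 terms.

Sₙ = n/2 × (first + last)
Last term = a + (n-1)d = 16 + (65-1)×14 = 912
S_65 = 65/2 × (16 + 912)
S_65 = 65/2 × 928 = 30160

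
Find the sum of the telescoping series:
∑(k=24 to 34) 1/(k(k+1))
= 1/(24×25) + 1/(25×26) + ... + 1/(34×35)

Partial fractions: 1/(k(k+1)) = 1/k - 1/(k+1)
The series telescopes:
= (1/24 - 1/25) + (1/25 - 1/26) + ... + (1/34 - 1/35)
= 1/24 - 1/35
= 11/840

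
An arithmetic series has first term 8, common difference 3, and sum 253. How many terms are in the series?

Using S = n/2 × [2a + (n-1)d]
253 = n/2 × [2(8) + (n-1)(3)]
253 = n/2 × [16 + 3n - 3]
506 = n × [13 + 3n]
3n² + (13)n - 506 = 0
Discriminant: Δ = (13)² - 4(3)(-506) = 169 + 6072 = 6241
√Δ = 79
n = [-(13) + √Δ] / (2·3) = (-13 + 79) / 6 = 66 / 6 = 11
(The negative root is discarded since n must be a positive integer.)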